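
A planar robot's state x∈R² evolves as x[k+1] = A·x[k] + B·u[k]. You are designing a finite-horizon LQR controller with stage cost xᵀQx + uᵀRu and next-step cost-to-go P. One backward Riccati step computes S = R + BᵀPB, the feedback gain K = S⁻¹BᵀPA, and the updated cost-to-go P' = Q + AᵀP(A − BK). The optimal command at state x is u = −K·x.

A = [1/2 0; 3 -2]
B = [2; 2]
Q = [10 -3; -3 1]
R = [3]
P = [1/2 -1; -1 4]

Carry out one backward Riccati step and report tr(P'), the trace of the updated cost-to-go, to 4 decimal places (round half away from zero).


BᵀP = [-1.0000 6.0000]
S = R + BᵀPB = [3] + [10.0000] = [13.0000]
BᵀPA = [17.5000 -12.0000]
K = S⁻¹·BᵀPA = [1.3462 -0.9231]
A−BK = [-2.1923 1.8462; 0.3077 -0.1538]
AᵀP(A−BK) = [9.5673 -6.8462; -6.8462 4.9231]
P' = Q + AᵀP(A−BK) = [19.5673 -9.8462; -9.8462 5.9231]
tr(P') = 25.4904

25.4904


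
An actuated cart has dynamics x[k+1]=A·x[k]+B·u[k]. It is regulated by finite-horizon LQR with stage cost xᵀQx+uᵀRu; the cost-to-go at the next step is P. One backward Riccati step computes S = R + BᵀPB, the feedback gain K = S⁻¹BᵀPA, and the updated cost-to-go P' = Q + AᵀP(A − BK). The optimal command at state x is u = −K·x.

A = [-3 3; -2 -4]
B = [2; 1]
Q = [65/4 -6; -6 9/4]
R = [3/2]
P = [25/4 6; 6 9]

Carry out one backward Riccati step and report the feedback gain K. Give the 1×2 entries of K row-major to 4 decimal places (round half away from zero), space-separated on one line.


BᵀP = [18.5000 21.0000]
S = R + BᵀPB = [3/2] + [58.0000] = [59.5000]
BᵀPA = [-97.5000 -28.5000]
K = S⁻¹·BᵀPA = [-1.6387 -0.4790]
A−BK = [0.2773 3.9580; -0.3613 -3.5210]
AᵀP(A−BK) = [4.4811 5.0483; 5.0483 42.5987]
P' = Q + AᵀP(A−BK) = [20.7311 -0.9517; -0.9517 44.8487]
tr(P') = 65.5798

-1.6387 -0.4790


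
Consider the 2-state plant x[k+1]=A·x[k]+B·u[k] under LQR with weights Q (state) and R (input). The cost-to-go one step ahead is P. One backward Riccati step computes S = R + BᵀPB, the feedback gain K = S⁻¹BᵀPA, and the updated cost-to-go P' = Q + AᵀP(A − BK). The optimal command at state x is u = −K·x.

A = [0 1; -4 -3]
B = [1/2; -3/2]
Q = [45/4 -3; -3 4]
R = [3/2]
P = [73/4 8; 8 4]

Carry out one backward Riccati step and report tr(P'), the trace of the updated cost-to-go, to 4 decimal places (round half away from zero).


BᵀP = [-2.8750 -2.0000]
S = R + BᵀPB = [3/2] + [1.5625] = [3.0625]
BᵀPA = [8.0000 3.1250]
K = S⁻¹·BᵀPA = [2.6122 1.0204]
A−BK = [-1.3061 0.4898; -0.0816 -1.4694]
AᵀP(A−BK) = [43.1020 7.8367; 7.8367 3.0612]
P' = Q + AᵀP(A−BK) = [54.3520 4.8367; 4.8367 7.0612]
tr(P') = 61.4133

61.4133


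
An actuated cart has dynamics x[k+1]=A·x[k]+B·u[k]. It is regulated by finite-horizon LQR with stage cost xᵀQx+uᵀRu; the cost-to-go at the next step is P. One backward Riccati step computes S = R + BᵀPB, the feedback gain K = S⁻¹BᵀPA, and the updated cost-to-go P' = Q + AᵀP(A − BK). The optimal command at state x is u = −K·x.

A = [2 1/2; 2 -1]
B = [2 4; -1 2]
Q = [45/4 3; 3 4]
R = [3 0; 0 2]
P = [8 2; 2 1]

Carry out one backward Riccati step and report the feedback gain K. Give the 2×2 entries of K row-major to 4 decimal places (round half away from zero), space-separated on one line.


BᵀP = [14.0000 3.0000; 36.0000 10.0000]
S = R + BᵀPB = [3 0; 0 2] + [25.0000 62.0000; 62.0000 164.0000] = [28.0000 62.0000; 62.0000 166.0000]
BᵀPA = [34.0000 4.0000; 92.0000 8.0000]
K = S⁻¹·BᵀPA = [-0.0746 0.2090; 0.5821 -0.0299]
A−BK = [-0.1791 0.2015; 0.7612 -0.7313]
AᵀP(A−BK) = [0.9851 -0.3582; -0.3582 0.4030]
P' = Q + AᵀP(A−BK) = [12.2351 2.6418; 2.6418 4.4030]
tr(P') = 16.6381

-0.0746 0.2090 0.5821 -0.0299


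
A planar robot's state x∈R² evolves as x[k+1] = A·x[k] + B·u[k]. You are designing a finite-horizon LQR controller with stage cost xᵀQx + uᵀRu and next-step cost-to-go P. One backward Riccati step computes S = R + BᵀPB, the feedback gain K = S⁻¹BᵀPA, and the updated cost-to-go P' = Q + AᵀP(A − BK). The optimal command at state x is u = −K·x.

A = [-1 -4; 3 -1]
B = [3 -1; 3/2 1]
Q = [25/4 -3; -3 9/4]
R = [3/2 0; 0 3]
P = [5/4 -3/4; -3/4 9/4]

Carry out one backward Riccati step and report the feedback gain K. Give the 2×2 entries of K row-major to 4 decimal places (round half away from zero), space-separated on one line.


0.2609 -0.9913 1.4239 0.4391

BᵀP = [2.6250 1.1250; -2.0000 3.0000]
S = R + BᵀPB = [3/2 0; 0 3] + [9.5625 -1.5000; -1.5000 5.0000] = [11.0625 -1.5000; -1.5000 8.0000]
BᵀPA = [0.7500 -11.6250; 11.0000 5.0000]
K = S⁻¹·BᵀPA = [0.2609 -0.9913; 1.4239 0.4391]
A−BK = [-0.3587 -0.5870; 1.1848 0.0478]
AᵀP(A−BK) = [10.1413 2.4130; 2.4130 2.5304]
P' = Q + AᵀP(A−BK) = [16.3913 -0.5870; -0.5870 4.7804]
tr(P') = 21.1717


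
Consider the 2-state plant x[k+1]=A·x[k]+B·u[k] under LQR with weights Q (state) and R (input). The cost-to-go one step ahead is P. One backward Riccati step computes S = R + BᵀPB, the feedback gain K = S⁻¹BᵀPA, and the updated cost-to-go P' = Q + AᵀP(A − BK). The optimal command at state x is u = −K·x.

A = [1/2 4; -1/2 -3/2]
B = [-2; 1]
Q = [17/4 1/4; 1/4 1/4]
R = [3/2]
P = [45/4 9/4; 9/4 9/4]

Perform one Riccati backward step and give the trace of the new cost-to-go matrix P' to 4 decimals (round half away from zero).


11.1863

BᵀP = [-20.2500 -2.2500]
S = R + BᵀPB = [3/2] + [38.2500] = [39.7500]
BᵀPA = [-9.0000 -77.6250]
K = S⁻¹·BᵀPA = [-0.2264 -1.9528]
A−BK = [0.0472 0.0943; -0.2736 0.4528]
AᵀP(A−BK) = [0.2123 0.4245; 0.4245 6.4741]
P' = Q + AᵀP(A−BK) = [4.4623 0.6745; 0.6745 6.7241]
tr(P') = 11.1863


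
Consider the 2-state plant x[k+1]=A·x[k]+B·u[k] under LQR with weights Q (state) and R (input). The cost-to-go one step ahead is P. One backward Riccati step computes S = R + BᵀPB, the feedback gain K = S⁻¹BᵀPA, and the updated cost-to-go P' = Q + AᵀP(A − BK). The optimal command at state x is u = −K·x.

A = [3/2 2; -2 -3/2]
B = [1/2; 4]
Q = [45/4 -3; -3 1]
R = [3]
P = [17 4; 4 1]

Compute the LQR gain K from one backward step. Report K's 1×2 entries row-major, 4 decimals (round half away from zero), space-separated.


BᵀP = [24.5000 6.0000]
S = R + BᵀPB = [3] + [36.2500] = [39.2500]
BᵀPA = [24.7500 40.0000]
K = S⁻¹·BᵀPA = [0.6306 1.0191]
A−BK = [1.1847 1.4904; -4.5223 -5.5764]
AᵀP(A−BK) = [2.6433 3.7771; 3.7771 5.4857]
P' = Q + AᵀP(A−BK) = [13.8933 0.7771; 0.7771 6.4857]
tr(P') = 20.3790

0.6306 1.0191


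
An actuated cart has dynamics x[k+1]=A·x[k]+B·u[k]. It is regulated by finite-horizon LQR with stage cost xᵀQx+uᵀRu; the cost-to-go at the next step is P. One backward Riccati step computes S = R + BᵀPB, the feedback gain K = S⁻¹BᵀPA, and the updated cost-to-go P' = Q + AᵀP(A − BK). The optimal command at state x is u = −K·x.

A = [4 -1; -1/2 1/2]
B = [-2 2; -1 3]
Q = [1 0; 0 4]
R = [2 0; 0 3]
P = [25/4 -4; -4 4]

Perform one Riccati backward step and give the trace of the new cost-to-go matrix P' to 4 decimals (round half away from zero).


27.7093

BᵀP = [-8.5000 4.0000; 0.5000 4.0000]
S = R + BᵀPB = [2 0; 0 3] + [13.0000 -5.0000; -5.0000 13.0000] = [15.0000 -5.0000; -5.0000 16.0000]
BᵀPA = [-36.0000 10.5000; 0.0000 1.5000]
K = S⁻¹·BᵀPA = [-2.6791 0.8163; -0.8372 0.3488]
A−BK = [0.3163 -0.0651; -0.6674 0.2698]
AᵀP(A−BK) = [20.5535 -6.6140; -6.6140 2.1558]
P' = Q + AᵀP(A−BK) = [21.5535 -6.6140; -6.6140 6.1558]
tr(P') = 27.7093


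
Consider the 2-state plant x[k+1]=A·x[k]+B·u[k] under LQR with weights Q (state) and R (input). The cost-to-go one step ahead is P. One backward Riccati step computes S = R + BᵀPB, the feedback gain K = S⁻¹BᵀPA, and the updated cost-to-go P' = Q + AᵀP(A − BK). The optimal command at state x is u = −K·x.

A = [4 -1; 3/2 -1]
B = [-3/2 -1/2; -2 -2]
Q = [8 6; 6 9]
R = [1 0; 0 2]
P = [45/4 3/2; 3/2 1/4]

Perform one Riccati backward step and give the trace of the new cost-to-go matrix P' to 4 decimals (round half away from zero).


BᵀP = [-19.8750 -2.7500; -8.6250 -1.2500]
S = R + BᵀPB = [1 0; 0 2] + [35.3125 15.4375; 15.4375 6.8125] = [36.3125 15.4375; 15.4375 8.8125]
BᵀPA = [-83.6250 22.6250; -36.3750 9.8750]
K = S⁻¹·BᵀPA = [-2.1473 0.5746; -0.3661 0.1140]
A−BK = [0.5960 -0.0811; -3.5268 0.3772]
AᵀP(A−BK) = [5.6788 -1.4274; -1.4274 0.3739]
P' = Q + AᵀP(A−BK) = [13.6788 4.5726; 4.5726 9.3739]
tr(P') = 23.0527

23.0527


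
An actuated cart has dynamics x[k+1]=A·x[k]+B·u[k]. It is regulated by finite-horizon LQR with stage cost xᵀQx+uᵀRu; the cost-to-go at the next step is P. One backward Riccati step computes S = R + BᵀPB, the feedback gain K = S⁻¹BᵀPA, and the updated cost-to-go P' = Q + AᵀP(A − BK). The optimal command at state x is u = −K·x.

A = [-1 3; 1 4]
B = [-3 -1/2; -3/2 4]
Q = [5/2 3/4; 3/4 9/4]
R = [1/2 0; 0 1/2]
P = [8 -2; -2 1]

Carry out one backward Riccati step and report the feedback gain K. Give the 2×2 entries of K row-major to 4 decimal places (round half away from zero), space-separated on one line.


0.2765 -1.0649 0.3441 0.5415

BᵀP = [-21.0000 4.5000; -12.0000 5.0000]
S = R + BᵀPB = [1/2 0; 0 1/2] + [56.2500 28.5000; 28.5000 26.0000] = [56.7500 28.5000; 28.5000 26.5000]
BᵀPA = [25.5000 -45.0000; 17.0000 -16.0000]
K = S⁻¹·BᵀPA = [0.2765 -1.0649; 0.3441 0.5415]
A−BK = [0.0016 0.0761; 0.0383 0.2368]
AᵀP(A−BK) = [0.0987 -0.0506; -0.0506 0.7439]
P' = Q + AᵀP(A−BK) = [2.5987 0.6994; 0.6994 2.9939]
tr(P') = 5.5926


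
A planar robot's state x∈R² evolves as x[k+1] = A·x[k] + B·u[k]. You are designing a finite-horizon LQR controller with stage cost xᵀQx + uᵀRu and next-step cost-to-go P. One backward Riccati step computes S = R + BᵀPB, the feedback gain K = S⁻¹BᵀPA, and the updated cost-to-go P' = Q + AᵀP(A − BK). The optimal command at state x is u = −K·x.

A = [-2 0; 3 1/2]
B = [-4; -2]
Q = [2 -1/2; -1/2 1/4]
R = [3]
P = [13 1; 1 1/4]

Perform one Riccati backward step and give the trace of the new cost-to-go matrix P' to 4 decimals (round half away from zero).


BᵀP = [-54.0000 -4.5000]
S = R + BᵀPB = [3] + [225.0000] = [228.0000]
BᵀPA = [94.5000 -2.2500]
K = S⁻¹·BᵀPA = [0.4145 -0.0099]
A−BK = [-0.3421 -0.0395; 3.8289 0.4803]
AᵀP(A−BK) = [3.0822 0.3076; 0.3076 0.0403]
P' = Q + AᵀP(A−BK) = [5.0822 -0.1924; -0.1924 0.2903]
tr(P') = 5.3725

5.3725


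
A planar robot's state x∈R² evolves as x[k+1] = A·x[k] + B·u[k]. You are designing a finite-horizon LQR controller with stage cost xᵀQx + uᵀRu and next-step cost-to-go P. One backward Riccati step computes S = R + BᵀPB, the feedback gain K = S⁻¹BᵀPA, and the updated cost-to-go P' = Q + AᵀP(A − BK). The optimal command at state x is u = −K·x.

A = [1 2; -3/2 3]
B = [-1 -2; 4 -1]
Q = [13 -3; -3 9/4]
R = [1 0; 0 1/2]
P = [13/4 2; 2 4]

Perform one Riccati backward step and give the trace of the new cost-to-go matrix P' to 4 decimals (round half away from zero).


BᵀP = [4.7500 14.0000; -8.5000 -8.0000]
S = R + BᵀPB = [1 0; 0 1/2] + [51.2500 -23.5000; -23.5000 25.0000] = [52.2500 -23.5000; -23.5000 25.5000]
BᵀPA = [-16.2500 51.5000; 3.5000 -41.0000]
K = S⁻¹·BᵀPA = [-0.4257 0.4483; -0.2551 -1.1947]
A−BK = [0.0641 0.0590; -0.0522 0.0120]
AᵀP(A−BK) = [0.2246 -0.0333; -0.0333 0.9293]
P' = Q + AᵀP(A−BK) = [13.2246 -3.0333; -3.0333 3.1793]
tr(P') = 16.4040

16.4040


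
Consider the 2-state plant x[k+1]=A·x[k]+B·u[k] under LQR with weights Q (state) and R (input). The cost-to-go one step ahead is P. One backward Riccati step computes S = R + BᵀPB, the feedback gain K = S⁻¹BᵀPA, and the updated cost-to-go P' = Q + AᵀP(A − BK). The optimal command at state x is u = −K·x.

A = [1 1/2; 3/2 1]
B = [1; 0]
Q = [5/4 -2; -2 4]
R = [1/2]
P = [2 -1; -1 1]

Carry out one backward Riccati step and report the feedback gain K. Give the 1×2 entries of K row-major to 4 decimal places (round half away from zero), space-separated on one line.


0.2000 0.0000

BᵀP = [2.0000 -1.0000]
S = R + BᵀPB = [1/2] + [2.0000] = [2.5000]
BᵀPA = [0.5000 0.0000]
K = S⁻¹·BᵀPA = [0.2000 0.0000]
A−BK = [0.8000 0.5000; 1.5000 1.0000]
AᵀP(A−BK) = [1.1500 0.7500; 0.7500 0.5000]
P' = Q + AᵀP(A−BK) = [2.4000 -1.2500; -1.2500 4.5000]
tr(P') = 6.9000


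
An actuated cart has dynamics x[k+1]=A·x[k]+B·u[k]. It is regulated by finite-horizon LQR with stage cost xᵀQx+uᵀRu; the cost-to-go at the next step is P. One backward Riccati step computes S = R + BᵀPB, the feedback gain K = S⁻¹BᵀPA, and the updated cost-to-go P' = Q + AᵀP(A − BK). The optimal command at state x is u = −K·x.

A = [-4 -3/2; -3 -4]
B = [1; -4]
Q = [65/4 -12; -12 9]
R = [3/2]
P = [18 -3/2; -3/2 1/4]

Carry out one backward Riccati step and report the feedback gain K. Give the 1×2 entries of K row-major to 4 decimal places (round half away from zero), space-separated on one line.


-2.4930 -0.7324

BᵀP = [24.0000 -2.5000]
S = R + BᵀPB = [3/2] + [34.0000] = [35.5000]
BᵀPA = [-88.5000 -26.0000]
K = S⁻¹·BᵀPA = [-2.4930 -0.7324]
A−BK = [-1.5070 -0.7676; -12.9718 -6.9296]
AᵀP(A−BK) = [33.6232 15.4331; 15.4331 7.4577]
P' = Q + AᵀP(A−BK) = [49.8732 3.4331; 3.4331 16.4577]
tr(P') = 66.3310


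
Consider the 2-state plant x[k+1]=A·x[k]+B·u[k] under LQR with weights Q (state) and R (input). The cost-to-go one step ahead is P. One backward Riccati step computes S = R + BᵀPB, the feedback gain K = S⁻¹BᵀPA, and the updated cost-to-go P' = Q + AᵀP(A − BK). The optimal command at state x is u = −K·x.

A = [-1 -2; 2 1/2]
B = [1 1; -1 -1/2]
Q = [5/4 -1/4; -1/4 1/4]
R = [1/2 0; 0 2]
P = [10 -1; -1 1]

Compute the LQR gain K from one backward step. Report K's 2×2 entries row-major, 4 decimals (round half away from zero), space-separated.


-1.0538 -1.2545 -0.0645 -0.5054

BᵀP = [11.0000 -2.0000; 10.5000 -1.5000]
S = R + BᵀPB = [1/2 0; 0 2] + [13.0000 12.0000; 12.0000 11.2500] = [13.5000 12.0000; 12.0000 13.2500]
BᵀPA = [-15.0000 -23.0000; -13.5000 -21.7500]
K = S⁻¹·BᵀPA = [-1.0538 -1.2545; -0.0645 -0.5054]
A−BK = [0.1183 -0.2401; 0.9140 -1.0072]
AᵀP(A−BK) = [1.3226 -0.1398; -0.1398 2.4050]
P' = Q + AᵀP(A−BK) = [2.5726 -0.3898; -0.3898 2.6550]
tr(P') = 5.2276


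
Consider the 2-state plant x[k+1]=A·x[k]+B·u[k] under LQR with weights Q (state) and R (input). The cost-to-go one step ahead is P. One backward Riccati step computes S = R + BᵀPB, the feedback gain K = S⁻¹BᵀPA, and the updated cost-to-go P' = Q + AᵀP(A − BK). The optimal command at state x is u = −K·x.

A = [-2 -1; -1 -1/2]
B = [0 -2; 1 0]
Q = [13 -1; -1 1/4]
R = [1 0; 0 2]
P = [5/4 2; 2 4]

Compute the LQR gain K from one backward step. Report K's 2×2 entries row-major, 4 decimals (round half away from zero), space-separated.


-1.0526 -0.5263 0.6842 0.3421

BᵀP = [2.0000 4.0000; -2.5000 -4.0000]
S = R + BᵀPB = [1 0; 0 2] + [4.0000 -4.0000; -4.0000 5.0000] = [5.0000 -4.0000; -4.0000 7.0000]
BᵀPA = [-8.0000 -4.0000; 9.0000 4.5000]
K = S⁻¹·BᵀPA = [-1.0526 -0.5263; 0.6842 0.3421]
A−BK = [-0.6316 -0.3158; 0.0526 0.0263]
AᵀP(A−BK) = [2.4211 1.2105; 1.2105 0.6053]
P' = Q + AᵀP(A−BK) = [15.4211 0.2105; 0.2105 0.8553]
tr(P') = 16.2763


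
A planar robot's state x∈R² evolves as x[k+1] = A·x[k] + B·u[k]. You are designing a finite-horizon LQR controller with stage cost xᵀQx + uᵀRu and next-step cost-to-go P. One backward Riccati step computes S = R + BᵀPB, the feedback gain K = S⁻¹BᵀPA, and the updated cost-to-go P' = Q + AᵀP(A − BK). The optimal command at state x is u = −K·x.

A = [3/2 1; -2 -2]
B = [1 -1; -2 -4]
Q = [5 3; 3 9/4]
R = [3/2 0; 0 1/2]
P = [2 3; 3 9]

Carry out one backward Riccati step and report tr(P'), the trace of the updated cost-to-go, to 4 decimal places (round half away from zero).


9.5965

BᵀP = [-4.0000 -15.0000; -14.0000 -39.0000]
S = R + BᵀPB = [3/2 0; 0 1/2] + [26.0000 64.0000; 64.0000 170.0000] = [27.5000 64.0000; 64.0000 170.5000]
BᵀPA = [24.0000 26.0000; 57.0000 64.0000]
K = S⁻¹·BᵀPA = [0.7491 0.5685; 0.0531 0.1620]
A−BK = [0.8041 0.5934; -0.2893 -0.2151]
AᵀP(A−BK) = [1.4937 1.1236; 1.1236 0.8528]
P' = Q + AᵀP(A−BK) = [6.4937 4.1236; 4.1236 3.1028]
tr(P') = 9.5965


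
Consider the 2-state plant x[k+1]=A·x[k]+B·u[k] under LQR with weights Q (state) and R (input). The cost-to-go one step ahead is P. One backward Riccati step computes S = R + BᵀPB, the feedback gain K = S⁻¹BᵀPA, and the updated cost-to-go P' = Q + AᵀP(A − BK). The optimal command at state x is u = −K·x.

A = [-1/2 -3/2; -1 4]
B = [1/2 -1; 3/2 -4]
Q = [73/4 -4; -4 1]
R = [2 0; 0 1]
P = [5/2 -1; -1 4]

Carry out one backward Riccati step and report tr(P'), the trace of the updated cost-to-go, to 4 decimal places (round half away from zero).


BᵀP = [-0.2500 5.5000; 1.5000 -15.0000]
S = R + BᵀPB = [2 0; 0 1] + [8.1250 -21.7500; -21.7500 58.5000] = [10.1250 -21.7500; -21.7500 59.5000]
BᵀPA = [-5.3750 22.3750; 14.2500 -62.2500]
K = S⁻¹·BᵀPA = [-0.0763 -0.1749; 0.2116 -1.1101]
A−BK = [-0.2502 -2.5227; -0.0391 -0.1783]
AᵀP(A−BK) = [0.1995 1.2546; 1.2546 16.4314]
P' = Q + AᵀP(A−BK) = [18.4495 -2.7454; -2.7454 17.4314]
tr(P') = 35.8809

35.8809


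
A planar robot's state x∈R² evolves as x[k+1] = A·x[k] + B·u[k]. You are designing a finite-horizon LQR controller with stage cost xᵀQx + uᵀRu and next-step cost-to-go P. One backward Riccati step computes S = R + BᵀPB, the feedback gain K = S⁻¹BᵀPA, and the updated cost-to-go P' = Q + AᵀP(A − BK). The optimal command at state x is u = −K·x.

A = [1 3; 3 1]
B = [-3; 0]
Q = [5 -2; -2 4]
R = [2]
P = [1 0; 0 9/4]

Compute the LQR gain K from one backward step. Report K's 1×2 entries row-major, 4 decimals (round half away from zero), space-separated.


BᵀP = [-3.0000 0.0000]
S = R + BᵀPB = [2] + [9.0000] = [11.0000]
BᵀPA = [-3.0000 -9.0000]
K = S⁻¹·BᵀPA = [-0.2727 -0.8182]
A−BK = [0.1818 0.5455; 3.0000 1.0000]
AᵀP(A−BK) = [20.4318 7.2955; 7.2955 3.8864]
P' = Q + AᵀP(A−BK) = [25.4318 5.2955; 5.2955 7.8864]
tr(P') = 33.3182

-0.2727 -0.8182


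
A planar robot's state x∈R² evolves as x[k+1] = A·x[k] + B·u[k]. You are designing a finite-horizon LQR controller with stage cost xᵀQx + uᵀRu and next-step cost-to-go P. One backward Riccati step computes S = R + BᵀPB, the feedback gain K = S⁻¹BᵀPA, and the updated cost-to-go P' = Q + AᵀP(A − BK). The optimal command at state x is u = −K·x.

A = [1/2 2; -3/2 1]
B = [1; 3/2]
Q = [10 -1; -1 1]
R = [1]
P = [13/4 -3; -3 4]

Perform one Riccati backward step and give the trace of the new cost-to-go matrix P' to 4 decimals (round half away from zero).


24.0735

BᵀP = [-1.2500 3.0000]
S = R + BᵀPB = [1] + [3.2500] = [4.2500]
BᵀPA = [-5.1250 0.5000]
K = S⁻¹·BᵀPA = [-1.2059 0.1176]
A−BK = [1.7059 1.8824; 0.3088 0.8235]
AᵀP(A−BK) = [8.1324 5.3529; 5.3529 4.9412]
P' = Q + AᵀP(A−BK) = [18.1324 4.3529; 4.3529 5.9412]
tr(P') = 24.0735


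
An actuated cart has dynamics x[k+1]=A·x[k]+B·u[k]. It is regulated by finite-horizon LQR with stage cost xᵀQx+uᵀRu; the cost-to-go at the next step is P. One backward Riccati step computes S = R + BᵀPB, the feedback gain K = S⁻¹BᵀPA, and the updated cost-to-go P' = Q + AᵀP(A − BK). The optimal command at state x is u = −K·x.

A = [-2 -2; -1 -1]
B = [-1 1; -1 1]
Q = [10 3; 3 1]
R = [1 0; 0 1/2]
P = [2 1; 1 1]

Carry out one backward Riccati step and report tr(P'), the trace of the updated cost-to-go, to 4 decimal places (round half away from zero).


BᵀP = [-3.0000 -2.0000; 3.0000 2.0000]
S = R + BᵀPB = [1 0; 0 1/2] + [5.0000 -5.0000; -5.0000 5.0000] = [6.0000 -5.0000; -5.0000 5.5000]
BᵀPA = [8.0000 8.0000; -8.0000 -8.0000]
K = S⁻¹·BᵀPA = [0.5000 0.5000; -1.0000 -1.0000]
A−BK = [-0.5000 -0.5000; 0.5000 0.5000]
AᵀP(A−BK) = [1.0000 1.0000; 1.0000 1.0000]
P' = Q + AᵀP(A−BK) = [11.0000 4.0000; 4.0000 2.0000]
tr(P') = 13.0000

13.0000


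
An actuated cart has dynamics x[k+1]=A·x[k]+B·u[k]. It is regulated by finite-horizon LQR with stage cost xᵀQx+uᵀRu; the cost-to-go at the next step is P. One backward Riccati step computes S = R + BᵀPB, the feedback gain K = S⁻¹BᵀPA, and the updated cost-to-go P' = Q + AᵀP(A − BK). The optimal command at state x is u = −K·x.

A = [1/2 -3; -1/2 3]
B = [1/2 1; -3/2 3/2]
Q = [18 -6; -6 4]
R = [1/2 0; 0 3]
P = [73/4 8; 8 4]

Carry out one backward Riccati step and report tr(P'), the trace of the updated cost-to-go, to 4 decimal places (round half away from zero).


29.7108

BᵀP = [-2.8750 -2.0000; 30.2500 14.0000]
S = R + BᵀPB = [1/2 0; 0 3] + [1.5625 -5.8750; -5.8750 51.2500] = [2.0625 -5.8750; -5.8750 54.2500]
BᵀPA = [-0.4375 2.6250; 8.1250 -48.7500]
K = S⁻¹·BᵀPA = [0.3102 -1.8611; 0.1834 -1.1002]
A−BK = [0.1616 -0.9693; -0.3098 1.8586]
AᵀP(A−BK) = [0.2084 -1.2504; -1.2504 7.5024]
P' = Q + AᵀP(A−BK) = [18.2084 -7.2504; -7.2504 11.5024]
tr(P') = 29.7108


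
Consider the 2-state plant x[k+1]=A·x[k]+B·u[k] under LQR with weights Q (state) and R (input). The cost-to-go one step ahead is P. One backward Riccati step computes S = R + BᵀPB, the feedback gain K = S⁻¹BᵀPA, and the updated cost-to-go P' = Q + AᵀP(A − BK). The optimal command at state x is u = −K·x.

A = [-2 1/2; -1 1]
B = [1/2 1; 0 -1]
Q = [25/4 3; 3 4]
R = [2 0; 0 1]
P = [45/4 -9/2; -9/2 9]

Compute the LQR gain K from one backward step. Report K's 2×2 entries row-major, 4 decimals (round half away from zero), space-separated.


BᵀP = [5.6250 -2.2500; 15.7500 -13.5000]
S = R + BᵀPB = [2 0; 0 1] + [2.8125 7.8750; 7.8750 29.2500] = [4.8125 7.8750; 7.8750 30.2500]
BᵀPA = [-9.0000 0.5625; -18.0000 -5.6250]
K = S⁻¹·BᵀPA = [-1.5617 0.7337; -0.1885 -0.3770]
A−BK = [-1.0307 0.5101; -1.1885 0.6230]
AᵀP(A−BK) = [18.5520 -9.1818; -9.1818 4.7794]
P' = Q + AᵀP(A−BK) = [24.8020 -6.1818; -6.1818 8.7794]
tr(P') = 33.5813

-1.5617 0.7337 -0.1885 -0.3770


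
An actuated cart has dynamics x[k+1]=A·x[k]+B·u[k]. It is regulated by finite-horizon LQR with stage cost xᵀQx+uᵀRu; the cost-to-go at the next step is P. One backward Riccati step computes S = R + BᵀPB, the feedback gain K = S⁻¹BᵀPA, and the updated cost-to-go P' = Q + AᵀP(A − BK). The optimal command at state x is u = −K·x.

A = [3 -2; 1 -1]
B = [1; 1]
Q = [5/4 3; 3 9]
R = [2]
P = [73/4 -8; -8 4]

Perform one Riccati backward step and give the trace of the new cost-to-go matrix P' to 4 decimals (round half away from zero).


BᵀP = [10.2500 -4.0000]
S = R + BᵀPB = [2] + [6.2500] = [8.2500]
BᵀPA = [26.7500 -16.5000]
K = S⁻¹·BᵀPA = [3.2424 -2.0000]
A−BK = [-0.2424 0.0000; -2.2424 1.0000]
AᵀP(A−BK) = [33.5152 -20.0000; -20.0000 12.0000]
P' = Q + AᵀP(A−BK) = [34.7652 -17.0000; -17.0000 21.0000]
tr(P') = 55.7652

55.7652


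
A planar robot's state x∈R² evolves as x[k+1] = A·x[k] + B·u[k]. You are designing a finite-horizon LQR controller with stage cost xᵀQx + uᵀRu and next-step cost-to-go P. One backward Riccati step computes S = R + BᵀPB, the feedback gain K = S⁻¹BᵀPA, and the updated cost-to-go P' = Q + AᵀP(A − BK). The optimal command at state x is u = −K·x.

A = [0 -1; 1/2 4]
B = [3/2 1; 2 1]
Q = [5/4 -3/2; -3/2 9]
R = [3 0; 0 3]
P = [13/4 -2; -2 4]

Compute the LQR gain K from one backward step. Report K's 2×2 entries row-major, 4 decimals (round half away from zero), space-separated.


0.1775 1.4539 -0.0068 -0.2867

BᵀP = [0.8750 5.0000; 1.2500 2.0000]
S = R + BᵀPB = [3 0; 0 3] + [11.3125 5.8750; 5.8750 3.2500] = [14.3125 5.8750; 5.8750 6.2500]
BᵀPA = [2.5000 19.1250; 1.0000 6.7500]
K = S⁻¹·BᵀPA = [0.1775 1.4539; -0.0068 -0.2867]
A−BK = [-0.2594 -2.8942; 0.1519 1.3788]
AᵀP(A−BK) = [0.5631 5.6519; 5.6519 57.3788]
P' = Q + AᵀP(A−BK) = [1.8131 4.1519; 4.1519 66.3788]
tr(P') = 68.1920


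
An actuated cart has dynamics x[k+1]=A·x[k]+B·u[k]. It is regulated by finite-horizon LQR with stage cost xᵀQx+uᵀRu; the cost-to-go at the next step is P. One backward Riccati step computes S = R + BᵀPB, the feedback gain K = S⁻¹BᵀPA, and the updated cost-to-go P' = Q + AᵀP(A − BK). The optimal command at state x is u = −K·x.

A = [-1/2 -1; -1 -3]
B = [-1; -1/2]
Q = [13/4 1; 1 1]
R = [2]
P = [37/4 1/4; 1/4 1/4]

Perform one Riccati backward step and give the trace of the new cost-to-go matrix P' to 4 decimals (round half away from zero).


8.3108

BᵀP = [-9.3750 -0.3750]
S = R + BᵀPB = [2] + [9.5625] = [11.5625]
BᵀPA = [5.0625 10.5000]
K = S⁻¹·BᵀPA = [0.4378 0.9081]
A−BK = [-0.0622 -0.0919; -0.7811 -2.5459]
AᵀP(A−BK) = [0.5959 1.4027; 1.4027 3.4649]
P' = Q + AᵀP(A−BK) = [3.8459 2.4027; 2.4027 4.4649]
tr(P') = 8.3108


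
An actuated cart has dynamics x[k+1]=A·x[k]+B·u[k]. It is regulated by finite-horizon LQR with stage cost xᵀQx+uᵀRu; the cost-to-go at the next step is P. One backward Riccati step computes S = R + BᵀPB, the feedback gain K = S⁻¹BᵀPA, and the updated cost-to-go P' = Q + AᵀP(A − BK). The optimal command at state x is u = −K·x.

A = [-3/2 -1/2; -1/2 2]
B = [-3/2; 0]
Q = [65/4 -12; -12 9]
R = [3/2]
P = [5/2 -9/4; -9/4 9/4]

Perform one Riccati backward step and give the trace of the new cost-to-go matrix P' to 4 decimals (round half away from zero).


29.5707

BᵀP = [-3.7500 3.3750]
S = R + BᵀPB = [3/2] + [5.6250] = [7.1250]
BᵀPA = [3.9375 8.6250]
K = S⁻¹·BᵀPA = [0.5526 1.2105]
A−BK = [-0.6711 1.3158; -0.5000 2.0000]
AᵀP(A−BK) = [0.6365 1.0461; 1.0461 3.6842]
P' = Q + AᵀP(A−BK) = [16.8865 -10.9539; -10.9539 12.6842]
tr(P') = 29.5707


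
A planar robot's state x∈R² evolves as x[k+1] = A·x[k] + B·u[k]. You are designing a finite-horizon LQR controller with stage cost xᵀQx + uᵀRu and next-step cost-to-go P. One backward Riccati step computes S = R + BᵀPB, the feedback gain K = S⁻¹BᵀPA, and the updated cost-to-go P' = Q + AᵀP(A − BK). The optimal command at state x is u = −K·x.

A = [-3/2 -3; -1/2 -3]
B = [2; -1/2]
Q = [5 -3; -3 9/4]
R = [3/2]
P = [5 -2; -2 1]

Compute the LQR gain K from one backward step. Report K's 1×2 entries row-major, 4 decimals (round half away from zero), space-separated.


-0.5534 -0.7573

BᵀP = [11.0000 -4.5000]
S = R + BᵀPB = [3/2] + [24.2500] = [25.7500]
BᵀPA = [-14.2500 -19.5000]
K = S⁻¹·BᵀPA = [-0.5534 -0.7573]
A−BK = [-0.3932 -1.4854; -0.7767 -3.3786]
AᵀP(A−BK) = [0.6141 1.2087; 1.2087 3.2330]
P' = Q + AᵀP(A−BK) = [5.6141 -1.7913; -1.7913 5.4830]
tr(P') = 11.0971


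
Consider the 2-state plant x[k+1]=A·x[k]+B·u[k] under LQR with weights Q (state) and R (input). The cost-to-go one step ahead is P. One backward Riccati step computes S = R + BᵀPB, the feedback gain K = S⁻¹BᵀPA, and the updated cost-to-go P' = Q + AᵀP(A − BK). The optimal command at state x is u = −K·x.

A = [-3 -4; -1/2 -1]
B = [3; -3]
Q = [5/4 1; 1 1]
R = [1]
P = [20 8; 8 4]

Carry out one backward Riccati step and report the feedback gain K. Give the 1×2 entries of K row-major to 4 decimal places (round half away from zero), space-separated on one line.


-1.5616 -2.1370

BᵀP = [36.0000 12.0000]
S = R + BᵀPB = [1] + [72.0000] = [73.0000]
BᵀPA = [-114.0000 -156.0000]
K = S⁻¹·BᵀPA = [-1.5616 -2.1370]
A−BK = [1.6849 2.4110; -5.1849 -7.4110]
AᵀP(A−BK) = [26.9726 38.3836; 38.3836 54.6301]
P' = Q + AᵀP(A−BK) = [28.2226 39.3836; 39.3836 55.6301]
tr(P') = 83.8527


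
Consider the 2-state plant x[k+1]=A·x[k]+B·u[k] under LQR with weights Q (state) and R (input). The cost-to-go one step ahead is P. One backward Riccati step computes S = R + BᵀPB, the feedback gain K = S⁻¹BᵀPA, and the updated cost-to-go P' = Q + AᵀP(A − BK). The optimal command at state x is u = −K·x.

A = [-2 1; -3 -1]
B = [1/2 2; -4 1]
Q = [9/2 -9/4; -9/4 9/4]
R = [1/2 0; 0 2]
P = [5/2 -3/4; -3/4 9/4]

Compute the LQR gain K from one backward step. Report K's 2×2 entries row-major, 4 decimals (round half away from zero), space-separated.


BᵀP = [4.2500 -9.3750; 4.2500 0.7500]
S = R + BᵀPB = [1/2 0; 0 2] + [39.6250 -0.8750; -0.8750 9.2500] = [40.1250 -0.8750; -0.8750 11.2500]
BᵀPA = [19.6250 13.6250; -10.7500 3.5000]
K = S⁻¹·BᵀPA = [0.4691 0.3469; -0.9191 0.3381]
A−BK = [-0.3964 0.1503; -0.2047 0.0497]
AᵀP(A−BK) = [2.1648 -0.6741; -0.6741 0.3397]
P' = Q + AᵀP(A−BK) = [6.6648 -2.9241; -2.9241 2.5897]
tr(P') = 9.2544

0.4691 0.3469 -0.9191 0.3381


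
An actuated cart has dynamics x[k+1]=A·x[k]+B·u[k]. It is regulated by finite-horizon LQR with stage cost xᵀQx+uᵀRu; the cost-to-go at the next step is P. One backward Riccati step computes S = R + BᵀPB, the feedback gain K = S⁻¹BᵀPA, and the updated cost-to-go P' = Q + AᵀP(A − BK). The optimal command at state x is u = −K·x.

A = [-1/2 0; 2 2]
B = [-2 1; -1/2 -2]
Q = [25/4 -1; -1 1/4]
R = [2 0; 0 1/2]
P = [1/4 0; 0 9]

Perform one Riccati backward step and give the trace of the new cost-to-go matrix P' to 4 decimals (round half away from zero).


7.6010

BᵀP = [-0.5000 -4.5000; 0.2500 -18.0000]
S = R + BᵀPB = [2 0; 0 1/2] + [3.2500 8.5000; 8.5000 36.2500] = [5.2500 8.5000; 8.5000 36.7500]
BᵀPA = [-8.7500 -9.0000; -36.1250 -36.0000]
K = S⁻¹·BᵀPA = [-0.1201 -0.2051; -0.9552 -0.9322]
A−BK = [0.2149 0.5220; 0.0295 0.0331]
AᵀP(A−BK) = [0.5045 0.5313; 0.5313 0.5966]
P' = Q + AᵀP(A−BK) = [6.7545 -0.4687; -0.4687 0.8466]
tr(P') = 7.6010


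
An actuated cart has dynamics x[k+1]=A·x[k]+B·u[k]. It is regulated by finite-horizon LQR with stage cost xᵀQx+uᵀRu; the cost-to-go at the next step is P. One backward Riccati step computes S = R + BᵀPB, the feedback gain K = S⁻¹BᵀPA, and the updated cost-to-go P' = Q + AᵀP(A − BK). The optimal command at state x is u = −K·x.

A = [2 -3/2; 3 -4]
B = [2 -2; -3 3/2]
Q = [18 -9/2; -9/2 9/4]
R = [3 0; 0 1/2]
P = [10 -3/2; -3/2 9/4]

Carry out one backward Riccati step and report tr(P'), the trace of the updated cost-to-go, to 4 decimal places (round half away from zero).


BᵀP = [24.5000 -9.7500; -22.2500 6.3750]
S = R + BᵀPB = [3 0; 0 1/2] + [78.2500 -63.6250; -63.6250 54.0625] = [81.2500 -63.6250; -63.6250 54.5625]
BᵀPA = [19.7500 2.2500; -25.3750 7.8750]
K = S⁻¹·BᵀPA = [-1.3943 1.6200; -2.0909 2.0334]
A−BK = [0.6067 -0.6732; 1.9536 -2.1901]
AᵀP(A−BK) = [16.7301 -18.6471; -18.6471 20.8416]
P' = Q + AᵀP(A−BK) = [34.7301 -23.1471; -23.1471 23.0916]
tr(P') = 57.8217

57.8217


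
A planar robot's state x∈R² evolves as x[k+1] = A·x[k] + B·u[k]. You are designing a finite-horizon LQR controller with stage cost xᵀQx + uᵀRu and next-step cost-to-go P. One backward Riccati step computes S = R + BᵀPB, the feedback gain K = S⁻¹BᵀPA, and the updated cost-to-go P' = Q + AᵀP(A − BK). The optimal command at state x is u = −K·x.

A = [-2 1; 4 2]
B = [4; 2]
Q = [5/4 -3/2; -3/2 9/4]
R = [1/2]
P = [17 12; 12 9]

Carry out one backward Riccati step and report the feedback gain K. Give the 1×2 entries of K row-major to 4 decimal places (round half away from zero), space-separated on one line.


BᵀP = [92.0000 66.0000]
S = R + BᵀPB = [1/2] + [500.0000] = [500.5000]
BᵀPA = [80.0000 224.0000]
K = S⁻¹·BᵀPA = [0.1598 0.4476]
A−BK = [-2.6394 -0.7902; 3.6803 1.1049]
AᵀP(A−BK) = [7.2128 2.1958; 2.1958 0.7483]
P' = Q + AᵀP(A−BK) = [8.4628 0.6958; 0.6958 2.9983]
tr(P') = 11.4610

0.1598 0.4476


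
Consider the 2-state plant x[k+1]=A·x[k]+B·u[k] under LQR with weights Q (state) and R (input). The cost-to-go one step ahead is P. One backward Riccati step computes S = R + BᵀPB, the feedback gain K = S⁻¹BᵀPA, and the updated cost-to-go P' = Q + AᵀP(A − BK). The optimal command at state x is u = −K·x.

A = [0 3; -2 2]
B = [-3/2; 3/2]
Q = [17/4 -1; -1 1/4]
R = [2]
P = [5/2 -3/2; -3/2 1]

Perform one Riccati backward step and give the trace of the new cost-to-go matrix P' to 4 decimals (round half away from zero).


BᵀP = [-6.0000 3.7500]
S = R + BᵀPB = [2] + [14.6250] = [16.6250]
BᵀPA = [-7.5000 -10.5000]
K = S⁻¹·BᵀPA = [-0.4511 -0.6316]
A−BK = [-0.6767 2.0526; -1.3233 2.9474]
AᵀP(A−BK) = [0.6165 0.2632; 0.2632 1.8684]
P' = Q + AᵀP(A−BK) = [4.8665 -0.7368; -0.7368 2.1184]
tr(P') = 6.9850

6.9850


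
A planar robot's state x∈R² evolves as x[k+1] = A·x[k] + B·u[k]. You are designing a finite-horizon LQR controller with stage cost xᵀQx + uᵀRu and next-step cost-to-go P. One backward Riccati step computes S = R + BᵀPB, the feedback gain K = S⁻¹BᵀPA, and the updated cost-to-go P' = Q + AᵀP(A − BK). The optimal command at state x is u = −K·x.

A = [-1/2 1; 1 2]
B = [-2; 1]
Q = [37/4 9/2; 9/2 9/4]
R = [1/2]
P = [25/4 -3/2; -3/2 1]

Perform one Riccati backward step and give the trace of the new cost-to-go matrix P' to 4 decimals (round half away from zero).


14.9817

BᵀP = [-14.0000 4.0000]
S = R + BᵀPB = [1/2] + [32.0000] = [32.5000]
BᵀPA = [11.0000 -6.0000]
K = S⁻¹·BᵀPA = [0.3385 -0.1846]
A−BK = [0.1769 0.6308; 0.6615 2.1846]
AᵀP(A−BK) = [0.3394 0.9058; 0.9058 3.1423]
P' = Q + AᵀP(A−BK) = [9.5894 5.4058; 5.4058 5.3923]
tr(P') = 14.9817


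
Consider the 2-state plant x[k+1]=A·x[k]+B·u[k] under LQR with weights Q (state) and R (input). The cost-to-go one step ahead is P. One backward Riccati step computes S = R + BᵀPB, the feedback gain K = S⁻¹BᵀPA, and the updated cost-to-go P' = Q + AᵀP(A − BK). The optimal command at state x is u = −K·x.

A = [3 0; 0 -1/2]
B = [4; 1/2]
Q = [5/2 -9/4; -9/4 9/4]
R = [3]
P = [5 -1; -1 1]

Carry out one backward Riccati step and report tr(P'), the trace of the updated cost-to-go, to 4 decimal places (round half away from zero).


6.7784

BᵀP = [19.5000 -3.5000]
S = R + BᵀPB = [3] + [76.2500] = [79.2500]
BᵀPA = [58.5000 1.7500]
K = S⁻¹·BᵀPA = [0.7382 0.0221]
A−BK = [0.0473 -0.0883; -0.3691 -0.5110]
AᵀP(A−BK) = [1.8170 0.2082; 0.2082 0.2114]
P' = Q + AᵀP(A−BK) = [4.3170 -2.0418; -2.0418 2.4614]
tr(P') = 6.7784


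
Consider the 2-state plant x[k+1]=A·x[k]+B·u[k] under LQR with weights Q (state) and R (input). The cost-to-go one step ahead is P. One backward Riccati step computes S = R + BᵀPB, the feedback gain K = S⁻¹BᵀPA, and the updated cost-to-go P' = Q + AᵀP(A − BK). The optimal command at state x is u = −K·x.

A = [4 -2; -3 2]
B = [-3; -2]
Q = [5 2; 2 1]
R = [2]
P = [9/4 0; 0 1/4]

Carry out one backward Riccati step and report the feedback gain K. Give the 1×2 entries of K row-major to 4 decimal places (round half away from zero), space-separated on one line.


-1.0968 0.5376

BᵀP = [-6.7500 -0.5000]
S = R + BᵀPB = [2] + [21.2500] = [23.2500]
BᵀPA = [-25.5000 12.5000]
K = S⁻¹·BᵀPA = [-1.0968 0.5376]
A−BK = [0.7097 -0.3871; -5.1935 3.0753]
AᵀP(A−BK) = [10.2823 -5.7903; -5.7903 3.2796]
P' = Q + AᵀP(A−BK) = [15.2823 -3.7903; -3.7903 4.2796]
tr(P') = 19.5618


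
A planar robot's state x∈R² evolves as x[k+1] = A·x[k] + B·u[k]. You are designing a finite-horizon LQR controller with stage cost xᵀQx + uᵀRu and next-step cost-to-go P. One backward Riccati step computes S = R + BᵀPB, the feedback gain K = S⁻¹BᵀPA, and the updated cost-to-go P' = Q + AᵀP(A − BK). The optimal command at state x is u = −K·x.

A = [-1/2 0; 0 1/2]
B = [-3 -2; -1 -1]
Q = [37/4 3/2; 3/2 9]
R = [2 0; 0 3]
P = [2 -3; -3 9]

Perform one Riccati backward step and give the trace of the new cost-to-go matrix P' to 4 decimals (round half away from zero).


20.2981

BᵀP = [-3.0000 0.0000; -1.0000 -3.0000]
S = R + BᵀPB = [2 0; 0 3] + [9.0000 6.0000; 6.0000 5.0000] = [11.0000 6.0000; 6.0000 8.0000]
BᵀPA = [1.5000 0.0000; 0.5000 -1.5000]
K = S⁻¹·BᵀPA = [0.1731 0.1731; -0.0673 -0.3173]
A−BK = [-0.1154 -0.1154; 0.1058 0.3558]
AᵀP(A−BK) = [0.2740 0.6490; 0.6490 1.7740]
P' = Q + AᵀP(A−BK) = [9.5240 2.1490; 2.1490 10.7740]
tr(P') = 20.2981


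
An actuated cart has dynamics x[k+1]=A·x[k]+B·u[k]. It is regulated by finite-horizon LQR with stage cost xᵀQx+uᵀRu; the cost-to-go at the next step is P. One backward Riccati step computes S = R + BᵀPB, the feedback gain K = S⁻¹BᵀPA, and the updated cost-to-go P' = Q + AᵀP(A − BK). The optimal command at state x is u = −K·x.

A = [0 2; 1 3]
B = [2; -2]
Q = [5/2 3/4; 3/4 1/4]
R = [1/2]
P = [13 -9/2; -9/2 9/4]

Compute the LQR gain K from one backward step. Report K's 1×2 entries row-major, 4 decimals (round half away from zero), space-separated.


BᵀP = [35.0000 -13.5000]
S = R + BᵀPB = [1/2] + [97.0000] = [97.5000]
BᵀPA = [-13.5000 29.5000]
K = S⁻¹·BᵀPA = [-0.1385 0.3026]
A−BK = [0.2769 1.3949; 0.7231 3.6051]
AᵀP(A−BK) = [0.3808 1.8346; 1.8346 9.3244]
P' = Q + AᵀP(A−BK) = [2.8808 2.5846; 2.5846 9.5744]
tr(P') = 12.4551

-0.1385 0.3026


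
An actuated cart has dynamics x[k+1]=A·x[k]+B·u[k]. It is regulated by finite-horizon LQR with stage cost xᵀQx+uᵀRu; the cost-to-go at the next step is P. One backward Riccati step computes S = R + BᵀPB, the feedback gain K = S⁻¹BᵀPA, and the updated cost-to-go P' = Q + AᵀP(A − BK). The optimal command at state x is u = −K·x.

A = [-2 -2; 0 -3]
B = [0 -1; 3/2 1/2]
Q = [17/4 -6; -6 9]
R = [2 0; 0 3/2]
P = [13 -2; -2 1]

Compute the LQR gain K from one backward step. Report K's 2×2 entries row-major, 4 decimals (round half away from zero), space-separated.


BᵀP = [-3.0000 1.5000; -14.0000 2.5000]
S = R + BᵀPB = [2 0; 0 3/2] + [2.2500 3.7500; 3.7500 15.2500] = [4.2500 3.7500; 3.7500 16.7500]
BᵀPA = [6.0000 1.5000; 28.0000 20.5000]
K = S⁻¹·BᵀPA = [-0.0788 -0.9059; 1.6893 1.4267]
A−BK = [-0.3107 -0.5733; -0.7265 -2.3545]
AᵀP(A−BK) = [5.1729 5.4880; 5.4880 9.1116]
P' = Q + AᵀP(A−BK) = [9.4229 -0.5120; -0.5120 18.1116]
tr(P') = 27.5345

-0.0788 -0.9059 1.6893 1.4267


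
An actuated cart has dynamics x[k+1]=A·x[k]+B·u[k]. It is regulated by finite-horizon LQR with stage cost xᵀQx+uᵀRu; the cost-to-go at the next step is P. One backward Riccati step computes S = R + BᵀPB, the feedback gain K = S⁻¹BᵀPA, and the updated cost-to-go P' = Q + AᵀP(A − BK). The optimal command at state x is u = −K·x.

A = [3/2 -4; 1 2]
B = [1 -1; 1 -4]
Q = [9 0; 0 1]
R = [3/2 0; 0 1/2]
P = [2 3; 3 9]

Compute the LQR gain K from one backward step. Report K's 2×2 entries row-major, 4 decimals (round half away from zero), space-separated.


BᵀP = [5.0000 12.0000; -14.0000 -39.0000]
S = R + BᵀPB = [3/2 0; 0 1/2] + [17.0000 -53.0000; -53.0000 170.0000] = [18.5000 -53.0000; -53.0000 170.5000]
BᵀPA = [19.5000 4.0000; -60.0000 -22.0000]
K = S⁻¹·BᵀPA = [0.4193 -1.4019; -0.2216 -0.5648]
A−BK = [0.8592 -3.1629; -0.3056 1.1427]
AᵀP(A−BK) = [1.0297 -3.5518; -3.5518 13.1818]
P' = Q + AᵀP(A−BK) = [10.0297 -3.5518; -3.5518 14.1818]
tr(P') = 24.2114

0.4193 -1.4019 -0.2216 -0.5648


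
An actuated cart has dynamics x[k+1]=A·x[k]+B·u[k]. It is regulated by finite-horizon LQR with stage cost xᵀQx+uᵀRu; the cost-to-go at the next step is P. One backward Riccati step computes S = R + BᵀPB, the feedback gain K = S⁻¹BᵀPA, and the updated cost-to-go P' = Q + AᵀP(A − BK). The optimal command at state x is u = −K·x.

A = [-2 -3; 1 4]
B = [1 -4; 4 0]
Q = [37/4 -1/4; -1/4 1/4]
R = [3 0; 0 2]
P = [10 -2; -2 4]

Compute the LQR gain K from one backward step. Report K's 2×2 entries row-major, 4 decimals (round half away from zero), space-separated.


0.2367 0.9489 0.5549 0.9851

BᵀP = [2.0000 14.0000; -40.0000 8.0000]
S = R + BᵀPB = [3 0; 0 2] + [58.0000 -8.0000; -8.0000 160.0000] = [61.0000 -8.0000; -8.0000 162.0000]
BᵀPA = [10.0000 50.0000; 88.0000 152.0000]
K = S⁻¹·BᵀPA = [0.2367 0.9489; 0.5549 0.9851]
A−BK = [-0.0171 -0.0084; 0.0532 0.2045]
AᵀP(A−BK) = [0.8018 1.8199; 1.8199 4.8169]
P' = Q + AᵀP(A−BK) = [10.0518 1.5699; 1.5699 5.0669]
tr(P') = 15.1187


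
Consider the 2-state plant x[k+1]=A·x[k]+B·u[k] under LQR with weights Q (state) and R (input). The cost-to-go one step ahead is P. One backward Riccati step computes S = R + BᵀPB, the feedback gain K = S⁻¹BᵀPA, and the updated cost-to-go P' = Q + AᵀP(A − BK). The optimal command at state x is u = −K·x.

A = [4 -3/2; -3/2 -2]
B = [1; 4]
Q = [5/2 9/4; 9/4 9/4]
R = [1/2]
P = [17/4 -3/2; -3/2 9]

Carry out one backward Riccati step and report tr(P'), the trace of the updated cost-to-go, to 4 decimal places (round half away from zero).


90.1058

BᵀP = [-1.7500 34.5000]
S = R + BᵀPB = [1/2] + [136.2500] = [136.7500]
BᵀPA = [-58.7500 -66.3750]
K = S⁻¹·BᵀPA = [-0.4296 -0.4854]
A−BK = [4.4296 -1.0146; 0.2185 -0.0585]
AᵀP(A−BK) = [81.0101 -18.3908; -18.3908 4.3457]
P' = Q + AᵀP(A−BK) = [83.5101 -16.1408; -16.1408 6.5957]
tr(P') = 90.1058
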